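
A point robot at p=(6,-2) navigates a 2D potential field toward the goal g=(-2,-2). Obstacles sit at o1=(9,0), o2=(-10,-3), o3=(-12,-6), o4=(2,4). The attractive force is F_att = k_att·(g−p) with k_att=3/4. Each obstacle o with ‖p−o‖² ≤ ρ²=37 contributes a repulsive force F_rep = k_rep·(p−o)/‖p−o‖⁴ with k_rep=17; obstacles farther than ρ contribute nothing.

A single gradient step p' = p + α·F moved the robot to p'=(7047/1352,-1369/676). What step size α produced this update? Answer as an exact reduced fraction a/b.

F_att = 3/4·(g−p) = 3/4·(-8,0) = (-6.0000,0.0000)
o1: d²=13 ≤ ρ²=37; F_rep = 17·(-3,-2)/13² = (-0.3018,-0.2012)
o2: d²=257 > ρ²=37 → inactive
o3: d²=340 > ρ²=37 → inactive
o4: d²=52 > ρ²=37 → inactive
F = F_att + ΣF_rep = (-6.3018,-0.2012)
Δp = p'−p = (-0.7877,-0.0251); α = Δx/Fx = (-1065/1352) / (-1065/169) = 1/8
check: Δy/Fy = (-17/676) / (-34/169) = 1/8 ✓

α = 1/8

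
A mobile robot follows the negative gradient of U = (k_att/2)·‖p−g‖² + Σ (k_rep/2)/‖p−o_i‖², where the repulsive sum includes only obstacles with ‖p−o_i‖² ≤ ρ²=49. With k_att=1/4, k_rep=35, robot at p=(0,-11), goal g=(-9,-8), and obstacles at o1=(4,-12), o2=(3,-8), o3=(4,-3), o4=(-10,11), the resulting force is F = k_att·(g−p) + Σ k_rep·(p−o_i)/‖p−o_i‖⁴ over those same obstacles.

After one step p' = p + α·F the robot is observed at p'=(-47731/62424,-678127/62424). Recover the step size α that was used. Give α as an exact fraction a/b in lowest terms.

α = 1/4

F_att = 1/4·(g−p) = 1/4·(-9,3) = (-2.2500,0.7500)
o1: d²=17 ≤ ρ²=49; F_rep = 35·(-4,1)/17² = (-0.4844,0.1211)
o2: d²=18 ≤ ρ²=49; F_rep = 35·(-3,-3)/18² = (-0.3241,-0.3241)
o3: d²=80 > ρ²=49 → inactive
o4: d²=584 > ρ²=49 → inactive
F = F_att + ΣF_rep = (-3.0585,0.5470)
Δp = p'−p = (-0.7646,0.1368); α = Δx/Fx = (-47731/62424) / (-47731/15606) = 1/4
check: Δy/Fy = (8537/62424) / (8537/15606) = 1/4 ✓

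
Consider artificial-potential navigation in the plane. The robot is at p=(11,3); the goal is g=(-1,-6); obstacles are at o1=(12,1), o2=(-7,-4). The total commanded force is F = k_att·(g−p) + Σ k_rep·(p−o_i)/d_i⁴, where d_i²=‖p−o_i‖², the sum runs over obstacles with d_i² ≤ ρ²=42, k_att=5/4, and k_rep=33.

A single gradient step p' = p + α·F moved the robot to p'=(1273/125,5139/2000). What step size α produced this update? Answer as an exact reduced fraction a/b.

F_att = 5/4·(g−p) = 5/4·(-12,-9) = (-15.0000,-11.2500)
o1: d²=5 ≤ ρ²=42; F_rep = 33·(-1,2)/5² = (-1.3200,2.6400)
o2: d²=373 > ρ²=42 → inactive
F = F_att + ΣF_rep = (-16.3200,-8.6100)
Δp = p'−p = (-0.8160,-0.4305); α = Δx/Fx = (-102/125) / (-408/25) = 1/20
check: Δy/Fy = (-861/2000) / (-861/100) = 1/20 ✓

α = 1/20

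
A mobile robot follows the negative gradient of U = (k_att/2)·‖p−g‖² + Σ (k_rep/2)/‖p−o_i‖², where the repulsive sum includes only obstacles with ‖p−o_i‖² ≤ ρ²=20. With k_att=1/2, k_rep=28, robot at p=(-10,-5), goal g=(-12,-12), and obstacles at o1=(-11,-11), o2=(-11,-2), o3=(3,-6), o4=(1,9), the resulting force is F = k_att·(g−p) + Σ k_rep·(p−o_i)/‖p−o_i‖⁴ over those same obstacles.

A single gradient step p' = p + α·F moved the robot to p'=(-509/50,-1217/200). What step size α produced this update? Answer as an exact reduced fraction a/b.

F_att = 1/2·(g−p) = 1/2·(-2,-7) = (-1.0000,-3.5000)
o1: d²=37 > ρ²=20 → inactive
o2: d²=10 ≤ ρ²=20; F_rep = 28·(1,-3)/10² = (0.2800,-0.8400)
o3: d²=170 > ρ²=20 → inactive
o4: d²=317 > ρ²=20 → inactive
F = F_att + ΣF_rep = (-0.7200,-4.3400)
Δp = p'−p = (-0.1800,-1.0850); α = Δx/Fx = (-9/50) / (-18/25) = 1/4
check: Δy/Fy = (-217/200) / (-217/50) = 1/4 ✓

α = 1/4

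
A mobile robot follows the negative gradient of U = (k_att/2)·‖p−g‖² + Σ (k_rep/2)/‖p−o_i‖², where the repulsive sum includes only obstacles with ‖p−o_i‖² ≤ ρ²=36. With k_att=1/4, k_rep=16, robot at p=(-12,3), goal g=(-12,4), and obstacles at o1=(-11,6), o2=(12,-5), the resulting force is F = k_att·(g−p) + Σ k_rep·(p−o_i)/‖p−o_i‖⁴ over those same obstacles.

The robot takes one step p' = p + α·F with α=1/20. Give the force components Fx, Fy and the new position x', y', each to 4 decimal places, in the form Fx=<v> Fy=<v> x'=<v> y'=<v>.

F_att = 1/4·(g−p) = 1/4·(0,1) = (0.0000,0.2500)
o1: d²=10 ≤ ρ²=36; F_rep = 16·(-1,-3)/10² = (-0.1600,-0.4800)
o2: d²=640 > ρ²=36 → inactive
F = F_att + ΣF_rep = (-0.1600,-0.2300)
p' = p + 1/20·F = (-12.0080,2.9885)

Fx=-0.1600 Fy=-0.2300 x'=-12.0080 y'=2.9885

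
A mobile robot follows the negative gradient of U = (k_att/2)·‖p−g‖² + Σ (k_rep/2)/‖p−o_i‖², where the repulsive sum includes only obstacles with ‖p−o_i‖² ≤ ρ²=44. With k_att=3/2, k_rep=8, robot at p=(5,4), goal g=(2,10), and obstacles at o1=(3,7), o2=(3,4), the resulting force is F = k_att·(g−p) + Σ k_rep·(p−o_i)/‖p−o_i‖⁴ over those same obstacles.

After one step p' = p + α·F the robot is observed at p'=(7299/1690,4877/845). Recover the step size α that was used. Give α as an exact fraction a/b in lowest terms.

F_att = 3/2·(g−p) = 3/2·(-3,6) = (-4.5000,9.0000)
o1: d²=13 ≤ ρ²=44; F_rep = 8·(2,-3)/13² = (0.0947,-0.1420)
o2: d²=4 ≤ ρ²=44; F_rep = 8·(2,0)/4² = (1.0000,0.0000)
F = F_att + ΣF_rep = (-3.4053,8.8580)
Δp = p'−p = (-0.6811,1.7716); α = Δx/Fx = (-1151/1690) / (-1151/338) = 1/5
check: Δy/Fy = (1497/845) / (1497/169) = 1/5 ✓

α = 1/5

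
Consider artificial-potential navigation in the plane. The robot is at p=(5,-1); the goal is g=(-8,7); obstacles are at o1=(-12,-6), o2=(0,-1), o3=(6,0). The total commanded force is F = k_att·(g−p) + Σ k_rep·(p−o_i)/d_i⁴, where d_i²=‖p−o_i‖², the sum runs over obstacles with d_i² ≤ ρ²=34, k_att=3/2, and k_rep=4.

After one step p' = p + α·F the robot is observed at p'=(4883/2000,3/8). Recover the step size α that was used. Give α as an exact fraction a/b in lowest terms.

F_att = 3/2·(g−p) = 3/2·(-13,8) = (-19.5000,12.0000)
o1: d²=314 > ρ²=34 → inactive
o2: d²=25 ≤ ρ²=34; F_rep = 4·(5,0)/25² = (0.0320,0.0000)
o3: d²=2 ≤ ρ²=34; F_rep = 4·(-1,-1)/2² = (-1.0000,-1.0000)
F = F_att + ΣF_rep = (-20.4680,11.0000)
Δp = p'−p = (-2.5585,1.3750); α = Δx/Fx = (-5117/2000) / (-5117/250) = 1/8
check: Δy/Fy = (11/8) / (11) = 1/8 ✓

α = 1/8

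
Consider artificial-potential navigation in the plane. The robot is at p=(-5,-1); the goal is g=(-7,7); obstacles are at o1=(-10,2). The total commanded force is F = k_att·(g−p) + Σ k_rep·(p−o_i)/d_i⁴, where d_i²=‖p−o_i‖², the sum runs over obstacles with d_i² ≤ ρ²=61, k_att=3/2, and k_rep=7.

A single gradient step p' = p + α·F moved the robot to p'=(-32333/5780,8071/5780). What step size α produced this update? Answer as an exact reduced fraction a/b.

F_att = 3/2·(g−p) = 3/2·(-2,8) = (-3.0000,12.0000)
o1: d²=34 ≤ ρ²=61; F_rep = 7·(5,-3)/34² = (0.0303,-0.0182)
F = F_att + ΣF_rep = (-2.9697,11.9818)
Δp = p'−p = (-0.5939,2.3964); α = Δx/Fx = (-3433/5780) / (-3433/1156) = 1/5
check: Δy/Fy = (13851/5780) / (13851/1156) = 1/5 ✓

α = 1/5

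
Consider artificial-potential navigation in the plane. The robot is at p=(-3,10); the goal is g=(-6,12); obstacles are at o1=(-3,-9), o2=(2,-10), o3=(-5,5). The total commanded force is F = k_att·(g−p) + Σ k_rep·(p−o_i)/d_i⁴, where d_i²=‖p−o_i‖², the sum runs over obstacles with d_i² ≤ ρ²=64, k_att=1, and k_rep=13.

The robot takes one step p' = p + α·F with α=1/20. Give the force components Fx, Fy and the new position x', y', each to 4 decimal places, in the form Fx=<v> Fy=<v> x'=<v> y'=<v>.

F_att = 1·(g−p) = 1·(-3,2) = (-3.0000,2.0000)
o1: d²=361 > ρ²=64 → inactive
o2: d²=425 > ρ²=64 → inactive
o3: d²=29 ≤ ρ²=64; F_rep = 13·(2,5)/29² = (0.0309,0.0773)
F = F_att + ΣF_rep = (-2.9691,2.0773)
p' = p + 1/20·F = (-3.1485,10.1039)

Fx=-2.9691 Fy=2.0773 x'=-3.1485 y'=10.1039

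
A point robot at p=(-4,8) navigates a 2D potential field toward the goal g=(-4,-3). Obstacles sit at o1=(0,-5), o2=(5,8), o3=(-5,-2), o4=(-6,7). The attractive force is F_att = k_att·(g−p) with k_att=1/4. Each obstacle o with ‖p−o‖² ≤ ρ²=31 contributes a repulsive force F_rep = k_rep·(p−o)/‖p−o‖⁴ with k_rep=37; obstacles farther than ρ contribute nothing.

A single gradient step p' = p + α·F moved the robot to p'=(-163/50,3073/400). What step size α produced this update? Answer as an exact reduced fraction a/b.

F_att = 1/4·(g−p) = 1/4·(0,-11) = (0.0000,-2.7500)
o1: d²=185 > ρ²=31 → inactive
o2: d²=81 > ρ²=31 → inactive
o3: d²=101 > ρ²=31 → inactive
o4: d²=5 ≤ ρ²=31; F_rep = 37·(2,1)/5² = (2.9600,1.4800)
F = F_att + ΣF_rep = (2.9600,-1.2700)
Δp = p'−p = (0.7400,-0.3175); α = Δx/Fx = (37/50) / (74/25) = 1/4
check: Δy/Fy = (-127/400) / (-127/100) = 1/4 ✓

α = 1/4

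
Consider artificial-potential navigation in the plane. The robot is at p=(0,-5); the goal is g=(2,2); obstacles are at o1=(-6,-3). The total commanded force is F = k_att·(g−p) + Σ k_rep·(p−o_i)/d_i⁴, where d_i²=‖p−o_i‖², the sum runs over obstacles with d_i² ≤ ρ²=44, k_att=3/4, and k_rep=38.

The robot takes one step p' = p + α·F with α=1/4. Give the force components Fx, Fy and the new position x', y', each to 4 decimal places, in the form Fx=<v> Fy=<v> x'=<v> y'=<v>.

F_att = 3/4·(g−p) = 3/4·(2,7) = (1.5000,5.2500)
o1: d²=40 ≤ ρ²=44; F_rep = 38·(6,-2)/40² = (0.1425,-0.0475)
F = F_att + ΣF_rep = (1.6425,5.2025)
p' = p + 1/4·F = (0.4106,-3.6994)

Fx=1.6425 Fy=5.2025 x'=0.4106 y'=-3.6994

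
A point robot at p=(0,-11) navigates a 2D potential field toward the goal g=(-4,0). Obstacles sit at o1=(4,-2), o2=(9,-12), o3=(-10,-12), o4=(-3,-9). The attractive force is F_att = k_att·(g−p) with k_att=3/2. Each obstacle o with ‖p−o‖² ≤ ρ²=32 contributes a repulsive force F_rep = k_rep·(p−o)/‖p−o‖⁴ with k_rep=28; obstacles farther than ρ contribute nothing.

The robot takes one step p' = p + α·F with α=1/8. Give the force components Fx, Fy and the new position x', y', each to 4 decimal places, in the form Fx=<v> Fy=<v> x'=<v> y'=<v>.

Fx=-5.5030 Fy=16.1686 x'=-0.6879 y'=-8.9789

F_att = 3/2·(g−p) = 3/2·(-4,11) = (-6.0000,16.5000)
o1: d²=97 > ρ²=32 → inactive
o2: d²=82 > ρ²=32 → inactive
o3: d²=101 > ρ²=32 → inactive
o4: d²=13 ≤ ρ²=32; F_rep = 28·(3,-2)/13² = (0.4970,-0.3314)
F = F_att + ΣF_rep = (-5.5030,16.1686)
p' = p + 1/8·F = (-0.6879,-8.9789)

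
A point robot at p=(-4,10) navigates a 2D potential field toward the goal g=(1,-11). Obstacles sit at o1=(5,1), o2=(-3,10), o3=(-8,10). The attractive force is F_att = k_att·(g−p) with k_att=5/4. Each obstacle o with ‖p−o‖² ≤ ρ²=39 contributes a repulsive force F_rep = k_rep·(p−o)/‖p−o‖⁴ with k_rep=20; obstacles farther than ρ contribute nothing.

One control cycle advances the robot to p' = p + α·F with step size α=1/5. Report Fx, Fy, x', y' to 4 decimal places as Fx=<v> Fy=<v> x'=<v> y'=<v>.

Fx=-13.4375 Fy=-26.2500 x'=-6.6875 y'=4.7500

F_att = 5/4·(g−p) = 5/4·(5,-21) = (6.2500,-26.2500)
o1: d²=162 > ρ²=39 → inactive
o2: d²=1 ≤ ρ²=39; F_rep = 20·(-1,0)/1² = (-20.0000,0.0000)
o3: d²=16 ≤ ρ²=39; F_rep = 20·(4,0)/16² = (0.3125,0.0000)
F = F_att + ΣF_rep = (-13.4375,-26.2500)
p' = p + 1/5·F = (-6.6875,4.7500)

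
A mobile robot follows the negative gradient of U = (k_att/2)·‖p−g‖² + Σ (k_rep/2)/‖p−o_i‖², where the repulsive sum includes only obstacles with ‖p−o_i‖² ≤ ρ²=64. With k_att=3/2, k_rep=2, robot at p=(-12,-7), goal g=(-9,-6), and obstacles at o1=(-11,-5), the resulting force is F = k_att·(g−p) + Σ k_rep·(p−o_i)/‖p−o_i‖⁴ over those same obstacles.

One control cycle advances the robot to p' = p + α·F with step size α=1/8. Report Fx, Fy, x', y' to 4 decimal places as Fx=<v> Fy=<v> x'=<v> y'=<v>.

Fx=4.4200 Fy=1.3400 x'=-11.4475 y'=-6.8325

F_att = 3/2·(g−p) = 3/2·(3,1) = (4.5000,1.5000)
o1: d²=5 ≤ ρ²=64; F_rep = 2·(-1,-2)/5² = (-0.0800,-0.1600)
F = F_att + ΣF_rep = (4.4200,1.3400)
p' = p + 1/8·F = (-11.4475,-6.8325)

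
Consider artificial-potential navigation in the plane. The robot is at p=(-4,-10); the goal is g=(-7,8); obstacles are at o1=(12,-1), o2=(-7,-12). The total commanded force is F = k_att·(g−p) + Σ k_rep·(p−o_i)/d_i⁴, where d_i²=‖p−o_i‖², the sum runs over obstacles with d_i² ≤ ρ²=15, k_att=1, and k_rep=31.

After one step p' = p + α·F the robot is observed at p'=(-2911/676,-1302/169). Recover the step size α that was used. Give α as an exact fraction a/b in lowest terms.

F_att = 1·(g−p) = 1·(-3,18) = (-3.0000,18.0000)
o1: d²=337 > ρ²=15 → inactive
o2: d²=13 ≤ ρ²=15; F_rep = 31·(3,2)/13² = (0.5503,0.3669)
F = F_att + ΣF_rep = (-2.4497,18.3669)
Δp = p'−p = (-0.3062,2.2959); α = Δx/Fx = (-207/676) / (-414/169) = 1/8
check: Δy/Fy = (388/169) / (3104/169) = 1/8 ✓

α = 1/8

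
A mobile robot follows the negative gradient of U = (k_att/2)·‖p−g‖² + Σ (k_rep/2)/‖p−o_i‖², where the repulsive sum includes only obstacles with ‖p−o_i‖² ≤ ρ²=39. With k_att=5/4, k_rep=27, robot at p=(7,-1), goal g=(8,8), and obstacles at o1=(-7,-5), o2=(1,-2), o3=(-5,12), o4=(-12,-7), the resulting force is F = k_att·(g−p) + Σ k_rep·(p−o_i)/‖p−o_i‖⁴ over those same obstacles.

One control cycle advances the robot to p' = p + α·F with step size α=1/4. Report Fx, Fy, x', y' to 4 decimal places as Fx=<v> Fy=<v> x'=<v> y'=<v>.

F_att = 5/4·(g−p) = 5/4·(1,9) = (1.2500,11.2500)
o1: d²=212 > ρ²=39 → inactive
o2: d²=37 ≤ ρ²=39; F_rep = 27·(6,1)/37² = (0.1183,0.0197)
o3: d²=313 > ρ²=39 → inactive
o4: d²=397 > ρ²=39 → inactive
F = F_att + ΣF_rep = (1.3683,11.2697)
p' = p + 1/4·F = (7.3421,1.8174)

Fx=1.3683 Fy=11.2697 x'=7.3421 y'=1.8174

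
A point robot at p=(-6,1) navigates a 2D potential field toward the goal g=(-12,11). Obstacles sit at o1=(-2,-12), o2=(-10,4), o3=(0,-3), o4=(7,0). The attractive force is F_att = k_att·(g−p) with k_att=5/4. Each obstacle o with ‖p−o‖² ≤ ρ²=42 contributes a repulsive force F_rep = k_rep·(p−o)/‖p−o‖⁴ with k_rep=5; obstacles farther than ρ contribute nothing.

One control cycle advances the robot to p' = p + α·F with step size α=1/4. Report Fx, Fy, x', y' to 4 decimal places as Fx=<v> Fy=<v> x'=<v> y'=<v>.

Fx=-7.4680 Fy=12.4760 x'=-7.8670 y'=4.1190

F_att = 5/4·(g−p) = 5/4·(-6,10) = (-7.5000,12.5000)
o1: d²=185 > ρ²=42 → inactive
o2: d²=25 ≤ ρ²=42; F_rep = 5·(4,-3)/25² = (0.0320,-0.0240)
o3: d²=52 > ρ²=42 → inactive
o4: d²=170 > ρ²=42 → inactive
F = F_att + ΣF_rep = (-7.4680,12.4760)
p' = p + 1/4·F = (-7.8670,4.1190)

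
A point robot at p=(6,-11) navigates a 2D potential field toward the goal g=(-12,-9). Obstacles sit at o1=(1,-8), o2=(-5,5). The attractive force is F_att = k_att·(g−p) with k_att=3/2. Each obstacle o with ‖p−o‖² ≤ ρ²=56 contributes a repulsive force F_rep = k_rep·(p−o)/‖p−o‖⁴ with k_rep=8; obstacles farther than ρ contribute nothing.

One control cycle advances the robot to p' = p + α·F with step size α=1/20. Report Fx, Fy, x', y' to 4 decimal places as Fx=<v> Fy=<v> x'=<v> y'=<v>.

Fx=-26.9654 Fy=2.9792 x'=4.6517 y'=-10.8510

F_att = 3/2·(g−p) = 3/2·(-18,2) = (-27.0000,3.0000)
o1: d²=34 ≤ ρ²=56; F_rep = 8·(5,-3)/34² = (0.0346,-0.0208)
o2: d²=377 > ρ²=56 → inactive
F = F_att + ΣF_rep = (-26.9654,2.9792)
p' = p + 1/20·F = (4.6517,-10.8510)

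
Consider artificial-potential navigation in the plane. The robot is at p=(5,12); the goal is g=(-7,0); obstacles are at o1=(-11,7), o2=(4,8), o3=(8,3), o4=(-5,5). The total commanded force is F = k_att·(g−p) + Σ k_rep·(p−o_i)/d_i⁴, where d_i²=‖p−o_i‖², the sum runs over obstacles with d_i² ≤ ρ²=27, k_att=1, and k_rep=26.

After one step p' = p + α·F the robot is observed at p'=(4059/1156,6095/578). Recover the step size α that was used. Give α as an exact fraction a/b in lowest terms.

F_att = 1·(g−p) = 1·(-12,-12) = (-12.0000,-12.0000)
o1: d²=281 > ρ²=27 → inactive
o2: d²=17 ≤ ρ²=27; F_rep = 26·(1,4)/17² = (0.0900,0.3599)
o3: d²=90 > ρ²=27 → inactive
o4: d²=149 > ρ²=27 → inactive
F = F_att + ΣF_rep = (-11.9100,-11.6401)
Δp = p'−p = (-1.4888,-1.4550); α = Δx/Fx = (-1721/1156) / (-3442/289) = 1/8
check: Δy/Fy = (-841/578) / (-3364/289) = 1/8 ✓

α = 1/8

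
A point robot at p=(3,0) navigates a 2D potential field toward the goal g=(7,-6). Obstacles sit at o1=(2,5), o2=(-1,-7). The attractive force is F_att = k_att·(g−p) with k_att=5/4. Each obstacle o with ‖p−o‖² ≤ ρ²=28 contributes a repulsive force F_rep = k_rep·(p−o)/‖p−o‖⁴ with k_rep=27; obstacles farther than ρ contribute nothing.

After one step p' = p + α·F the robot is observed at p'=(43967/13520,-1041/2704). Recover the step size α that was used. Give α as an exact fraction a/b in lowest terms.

F_att = 5/4·(g−p) = 5/4·(4,-6) = (5.0000,-7.5000)
o1: d²=26 ≤ ρ²=28; F_rep = 27·(1,-5)/26² = (0.0399,-0.1997)
o2: d²=65 > ρ²=28 → inactive
F = F_att + ΣF_rep = (5.0399,-7.6997)
Δp = p'−p = (0.2520,-0.3850); α = Δx/Fx = (3407/13520) / (3407/676) = 1/20
check: Δy/Fy = (-1041/2704) / (-5205/676) = 1/20 ✓

α = 1/20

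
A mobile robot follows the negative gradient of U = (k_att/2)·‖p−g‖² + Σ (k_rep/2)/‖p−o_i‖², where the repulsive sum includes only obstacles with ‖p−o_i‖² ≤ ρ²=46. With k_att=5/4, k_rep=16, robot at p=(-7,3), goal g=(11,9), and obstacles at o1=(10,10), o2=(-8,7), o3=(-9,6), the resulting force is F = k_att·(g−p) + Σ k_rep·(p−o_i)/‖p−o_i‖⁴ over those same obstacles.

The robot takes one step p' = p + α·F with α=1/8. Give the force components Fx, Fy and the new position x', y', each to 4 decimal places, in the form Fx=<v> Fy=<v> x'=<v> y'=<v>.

F_att = 5/4·(g−p) = 5/4·(18,6) = (22.5000,7.5000)
o1: d²=338 > ρ²=46 → inactive
o2: d²=17 ≤ ρ²=46; F_rep = 16·(1,-4)/17² = (0.0554,-0.2215)
o3: d²=13 ≤ ρ²=46; F_rep = 16·(2,-3)/13² = (0.1893,-0.2840)
F = F_att + ΣF_rep = (22.7447,6.9945)
p' = p + 1/8·F = (-4.1569,3.8743)

Fx=22.7447 Fy=6.9945 x'=-4.1569 y'=3.8743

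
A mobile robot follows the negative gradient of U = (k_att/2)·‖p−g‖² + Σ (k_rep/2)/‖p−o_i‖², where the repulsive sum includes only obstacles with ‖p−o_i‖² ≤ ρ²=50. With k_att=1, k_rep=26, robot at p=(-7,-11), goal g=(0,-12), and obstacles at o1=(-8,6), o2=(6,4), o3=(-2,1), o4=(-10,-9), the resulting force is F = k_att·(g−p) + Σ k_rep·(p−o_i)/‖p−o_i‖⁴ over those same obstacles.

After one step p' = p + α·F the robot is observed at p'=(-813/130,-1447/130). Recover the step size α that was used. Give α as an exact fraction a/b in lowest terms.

α = 1/10

F_att = 1·(g−p) = 1·(7,-1) = (7.0000,-1.0000)
o1: d²=290 > ρ²=50 → inactive
o2: d²=394 > ρ²=50 → inactive
o3: d²=169 > ρ²=50 → inactive
o4: d²=13 ≤ ρ²=50; F_rep = 26·(3,-2)/13² = (0.4615,-0.3077)
F = F_att + ΣF_rep = (7.4615,-1.3077)
Δp = p'−p = (0.7462,-0.1308); α = Δx/Fx = (97/130) / (97/13) = 1/10
check: Δy/Fy = (-17/130) / (-17/13) = 1/10 ✓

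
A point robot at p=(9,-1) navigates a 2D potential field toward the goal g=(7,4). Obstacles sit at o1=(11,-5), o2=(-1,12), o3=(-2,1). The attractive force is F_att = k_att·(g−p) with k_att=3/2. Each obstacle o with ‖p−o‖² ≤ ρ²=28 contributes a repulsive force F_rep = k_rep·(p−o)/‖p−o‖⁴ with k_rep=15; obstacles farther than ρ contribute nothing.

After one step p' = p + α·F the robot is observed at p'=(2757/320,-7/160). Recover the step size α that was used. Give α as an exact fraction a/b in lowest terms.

α = 1/8

F_att = 3/2·(g−p) = 3/2·(-2,5) = (-3.0000,7.5000)
o1: d²=20 ≤ ρ²=28; F_rep = 15·(-2,4)/20² = (-0.0750,0.1500)
o2: d²=269 > ρ²=28 → inactive
o3: d²=125 > ρ²=28 → inactive
F = F_att + ΣF_rep = (-3.0750,7.6500)
Δp = p'−p = (-0.3844,0.9563); α = Δx/Fx = (-123/320) / (-123/40) = 1/8
check: Δy/Fy = (153/160) / (153/20) = 1/8 ✓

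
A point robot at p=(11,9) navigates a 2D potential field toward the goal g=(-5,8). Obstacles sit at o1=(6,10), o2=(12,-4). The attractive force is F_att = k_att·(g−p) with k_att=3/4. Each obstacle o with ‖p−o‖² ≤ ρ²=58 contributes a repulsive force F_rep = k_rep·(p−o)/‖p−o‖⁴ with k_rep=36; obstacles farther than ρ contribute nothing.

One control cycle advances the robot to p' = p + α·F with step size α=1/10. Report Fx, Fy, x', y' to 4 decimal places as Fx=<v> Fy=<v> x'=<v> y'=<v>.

F_att = 3/4·(g−p) = 3/4·(-16,-1) = (-12.0000,-0.7500)
o1: d²=26 ≤ ρ²=58; F_rep = 36·(5,-1)/26² = (0.2663,-0.0533)
o2: d²=170 > ρ²=58 → inactive
F = F_att + ΣF_rep = (-11.7337,-0.8033)
p' = p + 1/10·F = (9.8266,8.9197)

Fx=-11.7337 Fy=-0.8033 x'=9.8266 y'=8.9197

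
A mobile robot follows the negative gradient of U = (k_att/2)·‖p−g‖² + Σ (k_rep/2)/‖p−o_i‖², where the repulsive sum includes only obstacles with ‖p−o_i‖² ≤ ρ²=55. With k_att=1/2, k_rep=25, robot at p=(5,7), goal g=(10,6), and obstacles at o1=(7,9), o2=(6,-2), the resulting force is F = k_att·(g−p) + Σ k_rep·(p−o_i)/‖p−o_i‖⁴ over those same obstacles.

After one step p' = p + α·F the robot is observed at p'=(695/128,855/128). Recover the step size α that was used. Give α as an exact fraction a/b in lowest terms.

F_att = 1/2·(g−p) = 1/2·(5,-1) = (2.5000,-0.5000)
o1: d²=8 ≤ ρ²=55; F_rep = 25·(-2,-2)/8² = (-0.7812,-0.7812)
o2: d²=82 > ρ²=55 → inactive
F = F_att + ΣF_rep = (1.7188,-1.2812)
Δp = p'−p = (0.4297,-0.3203); α = Δx/Fx = (55/128) / (55/32) = 1/4
check: Δy/Fy = (-41/128) / (-41/32) = 1/4 ✓

α = 1/4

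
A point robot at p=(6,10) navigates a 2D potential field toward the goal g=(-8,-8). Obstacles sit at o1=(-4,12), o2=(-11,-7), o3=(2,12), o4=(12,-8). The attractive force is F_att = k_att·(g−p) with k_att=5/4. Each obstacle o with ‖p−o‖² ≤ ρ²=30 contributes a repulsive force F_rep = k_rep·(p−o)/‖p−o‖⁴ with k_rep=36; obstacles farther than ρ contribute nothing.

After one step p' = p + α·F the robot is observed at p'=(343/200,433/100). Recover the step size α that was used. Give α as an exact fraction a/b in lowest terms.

α = 1/4

F_att = 5/4·(g−p) = 5/4·(-14,-18) = (-17.5000,-22.5000)
o1: d²=104 > ρ²=30 → inactive
o2: d²=578 > ρ²=30 → inactive
o3: d²=20 ≤ ρ²=30; F_rep = 36·(4,-2)/20² = (0.3600,-0.1800)
o4: d²=360 > ρ²=30 → inactive
F = F_att + ΣF_rep = (-17.1400,-22.6800)
Δp = p'−p = (-4.2850,-5.6700); α = Δx/Fx = (-857/200) / (-857/50) = 1/4
check: Δy/Fy = (-567/100) / (-567/25) = 1/4 ✓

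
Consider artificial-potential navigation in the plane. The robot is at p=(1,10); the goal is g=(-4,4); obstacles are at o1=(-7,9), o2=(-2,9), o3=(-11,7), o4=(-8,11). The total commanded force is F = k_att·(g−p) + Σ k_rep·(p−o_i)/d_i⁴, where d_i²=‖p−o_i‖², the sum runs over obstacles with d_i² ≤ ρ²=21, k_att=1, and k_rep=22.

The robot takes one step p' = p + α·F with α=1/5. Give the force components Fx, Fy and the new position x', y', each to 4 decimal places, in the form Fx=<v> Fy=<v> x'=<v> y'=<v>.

Fx=-4.3400 Fy=-5.7800 x'=0.1320 y'=8.8440

F_att = 1·(g−p) = 1·(-5,-6) = (-5.0000,-6.0000)
o1: d²=65 > ρ²=21 → inactive
o2: d²=10 ≤ ρ²=21; F_rep = 22·(3,1)/10² = (0.6600,0.2200)
o3: d²=153 > ρ²=21 → inactive
o4: d²=82 > ρ²=21 → inactive
F = F_att + ΣF_rep = (-4.3400,-5.7800)
p' = p + 1/5·F = (0.1320,8.8440)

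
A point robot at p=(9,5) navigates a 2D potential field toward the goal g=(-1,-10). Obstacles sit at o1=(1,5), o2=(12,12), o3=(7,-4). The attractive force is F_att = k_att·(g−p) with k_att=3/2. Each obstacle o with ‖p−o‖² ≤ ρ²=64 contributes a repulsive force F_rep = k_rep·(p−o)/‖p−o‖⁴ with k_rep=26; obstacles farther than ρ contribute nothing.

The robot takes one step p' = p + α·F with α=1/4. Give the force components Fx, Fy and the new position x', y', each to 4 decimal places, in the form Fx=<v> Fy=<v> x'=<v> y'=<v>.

F_att = 3/2·(g−p) = 3/2·(-10,-15) = (-15.0000,-22.5000)
o1: d²=64 ≤ ρ²=64; F_rep = 26·(8,0)/64² = (0.0508,0.0000)
o2: d²=58 ≤ ρ²=64; F_rep = 26·(-3,-7)/58² = (-0.0232,-0.0541)
o3: d²=85 > ρ²=64 → inactive
F = F_att + ΣF_rep = (-14.9724,-22.5541)
p' = p + 1/4·F = (5.2569,-0.6385)

Fx=-14.9724 Fy=-22.5541 x'=5.2569 y'=-0.6385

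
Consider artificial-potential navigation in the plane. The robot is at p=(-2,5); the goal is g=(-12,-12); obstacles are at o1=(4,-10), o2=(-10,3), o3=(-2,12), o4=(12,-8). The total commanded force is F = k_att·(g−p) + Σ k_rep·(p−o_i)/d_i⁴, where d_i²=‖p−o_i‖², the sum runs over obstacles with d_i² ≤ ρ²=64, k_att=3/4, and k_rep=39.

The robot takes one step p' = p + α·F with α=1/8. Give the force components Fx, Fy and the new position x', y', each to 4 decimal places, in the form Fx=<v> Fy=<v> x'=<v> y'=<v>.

F_att = 3/4·(g−p) = 3/4·(-10,-17) = (-7.5000,-12.7500)
o1: d²=261 > ρ²=64 → inactive
o2: d²=68 > ρ²=64 → inactive
o3: d²=49 ≤ ρ²=64; F_rep = 39·(0,-7)/49² = (0.0000,-0.1137)
o4: d²=365 > ρ²=64 → inactive
F = F_att + ΣF_rep = (-7.5000,-12.8637)
p' = p + 1/8·F = (-2.9375,3.3920)

Fx=-7.5000 Fy=-12.8637 x'=-2.9375 y'=3.3920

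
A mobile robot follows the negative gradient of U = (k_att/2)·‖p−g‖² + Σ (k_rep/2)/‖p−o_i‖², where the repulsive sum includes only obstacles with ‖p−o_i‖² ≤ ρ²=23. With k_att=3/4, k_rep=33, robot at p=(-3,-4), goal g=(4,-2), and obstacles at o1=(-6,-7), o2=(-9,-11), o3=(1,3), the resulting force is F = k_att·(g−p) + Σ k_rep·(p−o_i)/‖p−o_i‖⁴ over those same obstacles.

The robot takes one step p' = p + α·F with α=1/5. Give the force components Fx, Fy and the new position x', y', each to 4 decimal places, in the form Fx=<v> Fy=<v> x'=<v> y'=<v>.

F_att = 3/4·(g−p) = 3/4·(7,2) = (5.2500,1.5000)
o1: d²=18 ≤ ρ²=23; F_rep = 33·(3,3)/18² = (0.3056,0.3056)
o2: d²=85 > ρ²=23 → inactive
o3: d²=65 > ρ²=23 → inactive
F = F_att + ΣF_rep = (5.5556,1.8056)
p' = p + 1/5·F = (-1.8889,-3.6389)

Fx=5.5556 Fy=1.8056 x'=-1.8889 y'=-3.6389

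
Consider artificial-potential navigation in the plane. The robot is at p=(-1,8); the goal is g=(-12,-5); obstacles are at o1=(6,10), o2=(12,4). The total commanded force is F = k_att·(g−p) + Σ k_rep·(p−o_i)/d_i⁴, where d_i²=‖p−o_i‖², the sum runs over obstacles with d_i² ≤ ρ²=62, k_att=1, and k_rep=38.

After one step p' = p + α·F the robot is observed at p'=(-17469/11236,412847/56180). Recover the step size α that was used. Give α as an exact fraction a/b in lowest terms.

F_att = 1·(g−p) = 1·(-11,-13) = (-11.0000,-13.0000)
o1: d²=53 ≤ ρ²=62; F_rep = 38·(-7,-2)/53² = (-0.0947,-0.0271)
o2: d²=185 > ρ²=62 → inactive
F = F_att + ΣF_rep = (-11.0947,-13.0271)
Δp = p'−p = (-0.5547,-0.6514); α = Δx/Fx = (-6233/11236) / (-31165/2809) = 1/20
check: Δy/Fy = (-36593/56180) / (-36593/2809) = 1/20 ✓

α = 1/20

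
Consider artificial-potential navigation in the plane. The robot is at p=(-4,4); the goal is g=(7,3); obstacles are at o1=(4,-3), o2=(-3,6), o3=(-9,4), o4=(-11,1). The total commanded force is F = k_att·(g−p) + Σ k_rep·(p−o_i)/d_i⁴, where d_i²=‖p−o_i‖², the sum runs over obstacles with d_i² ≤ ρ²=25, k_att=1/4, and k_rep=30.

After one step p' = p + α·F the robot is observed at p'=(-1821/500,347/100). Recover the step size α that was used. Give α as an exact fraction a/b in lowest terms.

α = 1/5

F_att = 1/4·(g−p) = 1/4·(11,-1) = (2.7500,-0.2500)
o1: d²=113 > ρ²=25 → inactive
o2: d²=5 ≤ ρ²=25; F_rep = 30·(-1,-2)/5² = (-1.2000,-2.4000)
o3: d²=25 ≤ ρ²=25; F_rep = 30·(5,0)/25² = (0.2400,0.0000)
o4: d²=58 > ρ²=25 → inactive
F = F_att + ΣF_rep = (1.7900,-2.6500)
Δp = p'−p = (0.3580,-0.5300); α = Δx/Fx = (179/500) / (179/100) = 1/5
check: Δy/Fy = (-53/100) / (-53/20) = 1/5 ✓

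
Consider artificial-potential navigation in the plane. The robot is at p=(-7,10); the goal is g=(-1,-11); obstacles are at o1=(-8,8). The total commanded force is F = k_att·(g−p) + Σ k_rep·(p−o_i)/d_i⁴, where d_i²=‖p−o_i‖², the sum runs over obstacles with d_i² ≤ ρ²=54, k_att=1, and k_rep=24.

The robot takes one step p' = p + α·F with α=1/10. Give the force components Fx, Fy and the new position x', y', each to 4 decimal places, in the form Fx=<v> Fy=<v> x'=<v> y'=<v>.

F_att = 1·(g−p) = 1·(6,-21) = (6.0000,-21.0000)
o1: d²=5 ≤ ρ²=54; F_rep = 24·(1,2)/5² = (0.9600,1.9200)
F = F_att + ΣF_rep = (6.9600,-19.0800)
p' = p + 1/10·F = (-6.3040,8.0920)

Fx=6.9600 Fy=-19.0800 x'=-6.3040 y'=8.0920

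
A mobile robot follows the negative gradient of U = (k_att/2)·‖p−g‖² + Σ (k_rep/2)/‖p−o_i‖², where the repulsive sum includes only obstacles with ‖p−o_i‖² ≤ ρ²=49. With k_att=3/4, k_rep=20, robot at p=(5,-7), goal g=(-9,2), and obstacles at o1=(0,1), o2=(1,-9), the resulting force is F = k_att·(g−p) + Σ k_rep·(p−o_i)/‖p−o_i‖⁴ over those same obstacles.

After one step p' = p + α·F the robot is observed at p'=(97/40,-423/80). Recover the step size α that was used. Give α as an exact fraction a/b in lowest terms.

α = 1/4

F_att = 3/4·(g−p) = 3/4·(-14,9) = (-10.5000,6.7500)
o1: d²=89 > ρ²=49 → inactive
o2: d²=20 ≤ ρ²=49; F_rep = 20·(4,2)/20² = (0.2000,0.1000)
F = F_att + ΣF_rep = (-10.3000,6.8500)
Δp = p'−p = (-2.5750,1.7125); α = Δx/Fx = (-103/40) / (-103/10) = 1/4
check: Δy/Fy = (137/80) / (137/20) = 1/4 ✓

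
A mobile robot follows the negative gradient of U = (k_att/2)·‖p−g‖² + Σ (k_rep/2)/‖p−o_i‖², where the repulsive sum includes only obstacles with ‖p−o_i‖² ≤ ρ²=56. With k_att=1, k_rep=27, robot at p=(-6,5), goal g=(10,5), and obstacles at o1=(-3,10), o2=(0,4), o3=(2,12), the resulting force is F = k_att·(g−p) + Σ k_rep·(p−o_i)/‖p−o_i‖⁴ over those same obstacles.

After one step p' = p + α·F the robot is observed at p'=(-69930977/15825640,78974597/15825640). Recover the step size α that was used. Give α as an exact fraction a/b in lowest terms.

F_att = 1·(g−p) = 1·(16,0) = (16.0000,0.0000)
o1: d²=34 ≤ ρ²=56; F_rep = 27·(-3,-5)/34² = (-0.0701,-0.1168)
o2: d²=37 ≤ ρ²=56; F_rep = 27·(-6,1)/37² = (-0.1183,0.0197)
o3: d²=113 > ρ²=56 → inactive
F = F_att + ΣF_rep = (15.8116,-0.0971)
Δp = p'−p = (1.5812,-0.0097); α = Δx/Fx = (25022863/15825640) / (25022863/1582564) = 1/10
check: Δy/Fy = (-153603/15825640) / (-153603/1582564) = 1/10 ✓

α = 1/10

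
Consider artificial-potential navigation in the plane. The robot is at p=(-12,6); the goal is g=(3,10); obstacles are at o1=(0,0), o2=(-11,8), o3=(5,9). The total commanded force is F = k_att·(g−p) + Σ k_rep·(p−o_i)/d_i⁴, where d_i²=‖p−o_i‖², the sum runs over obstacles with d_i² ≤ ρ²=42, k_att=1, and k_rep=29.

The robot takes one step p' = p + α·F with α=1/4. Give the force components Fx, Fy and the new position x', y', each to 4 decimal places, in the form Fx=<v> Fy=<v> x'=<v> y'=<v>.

F_att = 1·(g−p) = 1·(15,4) = (15.0000,4.0000)
o1: d²=180 > ρ²=42 → inactive
o2: d²=5 ≤ ρ²=42; F_rep = 29·(-1,-2)/5² = (-1.1600,-2.3200)
o3: d²=298 > ρ²=42 → inactive
F = F_att + ΣF_rep = (13.8400,1.6800)
p' = p + 1/4·F = (-8.5400,6.4200)

Fx=13.8400 Fy=1.6800 x'=-8.5400 y'=6.4200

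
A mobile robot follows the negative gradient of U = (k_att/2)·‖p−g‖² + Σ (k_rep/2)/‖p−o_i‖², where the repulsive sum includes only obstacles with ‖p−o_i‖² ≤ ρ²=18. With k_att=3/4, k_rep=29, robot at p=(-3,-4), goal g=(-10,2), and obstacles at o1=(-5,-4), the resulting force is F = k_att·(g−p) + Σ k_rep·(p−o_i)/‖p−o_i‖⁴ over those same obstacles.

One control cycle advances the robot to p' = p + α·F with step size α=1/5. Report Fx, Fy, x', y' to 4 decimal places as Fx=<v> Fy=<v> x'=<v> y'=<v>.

Fx=-1.6250 Fy=4.5000 x'=-3.3250 y'=-3.1000

F_att = 3/4·(g−p) = 3/4·(-7,6) = (-5.2500,4.5000)
o1: d²=4 ≤ ρ²=18; F_rep = 29·(2,0)/4² = (3.6250,0.0000)
F = F_att + ΣF_rep = (-1.6250,4.5000)
p' = p + 1/5·F = (-3.3250,-3.1000)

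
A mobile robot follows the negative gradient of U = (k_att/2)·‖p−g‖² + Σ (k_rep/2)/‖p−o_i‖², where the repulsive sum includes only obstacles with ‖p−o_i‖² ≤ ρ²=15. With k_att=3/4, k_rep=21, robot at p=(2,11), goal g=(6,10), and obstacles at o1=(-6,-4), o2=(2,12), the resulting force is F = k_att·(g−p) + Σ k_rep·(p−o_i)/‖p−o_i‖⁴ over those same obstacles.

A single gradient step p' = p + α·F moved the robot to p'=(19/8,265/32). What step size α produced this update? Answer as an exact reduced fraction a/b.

α = 1/8

F_att = 3/4·(g−p) = 3/4·(4,-1) = (3.0000,-0.7500)
o1: d²=289 > ρ²=15 → inactive
o2: d²=1 ≤ ρ²=15; F_rep = 21·(0,-1)/1² = (0.0000,-21.0000)
F = F_att + ΣF_rep = (3.0000,-21.7500)
Δp = p'−p = (0.3750,-2.7188); α = Δx/Fx = (3/8) / (3) = 1/8
check: Δy/Fy = (-87/32) / (-87/4) = 1/8 ✓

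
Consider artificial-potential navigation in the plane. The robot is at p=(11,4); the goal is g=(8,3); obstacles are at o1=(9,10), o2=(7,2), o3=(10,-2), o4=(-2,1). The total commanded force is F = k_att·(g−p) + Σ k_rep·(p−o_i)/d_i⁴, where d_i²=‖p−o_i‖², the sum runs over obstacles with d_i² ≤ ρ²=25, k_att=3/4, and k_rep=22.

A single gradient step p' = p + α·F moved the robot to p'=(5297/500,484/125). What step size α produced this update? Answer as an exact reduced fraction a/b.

α = 1/5

F_att = 3/4·(g−p) = 3/4·(-3,-1) = (-2.2500,-0.7500)
o1: d²=40 > ρ²=25 → inactive
o2: d²=20 ≤ ρ²=25; F_rep = 22·(4,2)/20² = (0.2200,0.1100)
o3: d²=37 > ρ²=25 → inactive
o4: d²=178 > ρ²=25 → inactive
F = F_att + ΣF_rep = (-2.0300,-0.6400)
Δp = p'−p = (-0.4060,-0.1280); α = Δx/Fx = (-203/500) / (-203/100) = 1/5
check: Δy/Fy = (-16/125) / (-16/25) = 1/5 ✓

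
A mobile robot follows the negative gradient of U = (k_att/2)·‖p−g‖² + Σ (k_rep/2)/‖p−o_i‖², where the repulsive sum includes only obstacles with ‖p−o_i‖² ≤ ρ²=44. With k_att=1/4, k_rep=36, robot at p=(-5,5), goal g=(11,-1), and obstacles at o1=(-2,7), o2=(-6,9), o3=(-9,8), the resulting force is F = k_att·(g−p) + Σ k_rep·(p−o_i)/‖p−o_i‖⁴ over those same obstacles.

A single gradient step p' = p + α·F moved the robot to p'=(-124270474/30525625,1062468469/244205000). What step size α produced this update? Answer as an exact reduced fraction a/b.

α = 1/4

F_att = 1/4·(g−p) = 1/4·(16,-6) = (4.0000,-1.5000)
o1: d²=13 ≤ ρ²=44; F_rep = 36·(-3,-2)/13² = (-0.6391,-0.4260)
o2: d²=17 ≤ ρ²=44; F_rep = 36·(1,-4)/17² = (0.1246,-0.4983)
o3: d²=25 ≤ ρ²=44; F_rep = 36·(4,-3)/25² = (0.2304,-0.1728)
F = F_att + ΣF_rep = (3.7159,-2.5971)
Δp = p'−p = (0.9290,-0.6493); α = Δx/Fx = (28357651/30525625) / (113430604/30525625) = 1/4
check: Δy/Fy = (-158556531/244205000) / (-158556531/61051250) = 1/4 ✓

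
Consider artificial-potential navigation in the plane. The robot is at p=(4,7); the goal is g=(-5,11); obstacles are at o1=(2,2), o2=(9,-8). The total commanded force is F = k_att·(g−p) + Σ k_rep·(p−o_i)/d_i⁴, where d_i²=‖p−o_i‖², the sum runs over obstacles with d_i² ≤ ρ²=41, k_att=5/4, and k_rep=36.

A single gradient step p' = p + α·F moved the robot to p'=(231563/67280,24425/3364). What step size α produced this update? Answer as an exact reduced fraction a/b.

F_att = 5/4·(g−p) = 5/4·(-9,4) = (-11.2500,5.0000)
o1: d²=29 ≤ ρ²=41; F_rep = 36·(2,5)/29² = (0.0856,0.2140)
o2: d²=250 > ρ²=41 → inactive
F = F_att + ΣF_rep = (-11.1644,5.2140)
Δp = p'−p = (-0.5582,0.2607); α = Δx/Fx = (-37557/67280) / (-37557/3364) = 1/20
check: Δy/Fy = (877/3364) / (4385/841) = 1/20 ✓

α = 1/20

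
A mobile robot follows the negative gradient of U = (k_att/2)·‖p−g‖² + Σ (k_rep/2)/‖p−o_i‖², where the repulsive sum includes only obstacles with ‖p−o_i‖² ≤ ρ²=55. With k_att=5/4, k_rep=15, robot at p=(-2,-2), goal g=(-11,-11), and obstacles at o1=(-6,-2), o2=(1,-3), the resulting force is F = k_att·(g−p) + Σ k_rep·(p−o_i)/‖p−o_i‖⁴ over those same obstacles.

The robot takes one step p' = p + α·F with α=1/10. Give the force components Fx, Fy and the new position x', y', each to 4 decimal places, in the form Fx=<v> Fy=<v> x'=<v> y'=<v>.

Fx=-11.4656 Fy=-11.1000 x'=-3.1466 y'=-3.1100

F_att = 5/4·(g−p) = 5/4·(-9,-9) = (-11.2500,-11.2500)
o1: d²=16 ≤ ρ²=55; F_rep = 15·(4,0)/16² = (0.2344,0.0000)
o2: d²=10 ≤ ρ²=55; F_rep = 15·(-3,1)/10² = (-0.4500,0.1500)
F = F_att + ΣF_rep = (-11.4656,-11.1000)
p' = p + 1/10·F = (-3.1466,-3.1100)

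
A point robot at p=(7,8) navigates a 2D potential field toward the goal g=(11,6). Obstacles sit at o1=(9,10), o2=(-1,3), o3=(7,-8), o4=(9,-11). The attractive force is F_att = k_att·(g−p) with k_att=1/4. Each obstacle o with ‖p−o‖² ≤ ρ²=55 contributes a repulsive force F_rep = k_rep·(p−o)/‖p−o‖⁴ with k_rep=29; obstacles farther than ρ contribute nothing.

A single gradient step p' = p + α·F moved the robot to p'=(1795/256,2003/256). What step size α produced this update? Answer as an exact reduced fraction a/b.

F_att = 1/4·(g−p) = 1/4·(4,-2) = (1.0000,-0.5000)
o1: d²=8 ≤ ρ²=55; F_rep = 29·(-2,-2)/8² = (-0.9062,-0.9062)
o2: d²=89 > ρ²=55 → inactive
o3: d²=256 > ρ²=55 → inactive
o4: d²=365 > ρ²=55 → inactive
F = F_att + ΣF_rep = (0.0938,-1.4062)
Δp = p'−p = (0.0117,-0.1758); α = Δx/Fx = (3/256) / (3/32) = 1/8
check: Δy/Fy = (-45/256) / (-45/32) = 1/8 ✓

α = 1/8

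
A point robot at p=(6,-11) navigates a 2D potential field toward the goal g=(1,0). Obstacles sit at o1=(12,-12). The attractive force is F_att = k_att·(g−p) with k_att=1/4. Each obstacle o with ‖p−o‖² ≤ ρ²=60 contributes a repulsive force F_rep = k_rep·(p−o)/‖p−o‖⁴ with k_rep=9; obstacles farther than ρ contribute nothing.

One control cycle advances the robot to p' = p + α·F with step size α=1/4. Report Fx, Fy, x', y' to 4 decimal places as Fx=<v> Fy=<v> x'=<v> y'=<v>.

Fx=-1.2894 Fy=2.7566 x'=5.6776 y'=-10.3109

F_att = 1/4·(g−p) = 1/4·(-5,11) = (-1.2500,2.7500)
o1: d²=37 ≤ ρ²=60; F_rep = 9·(-6,1)/37² = (-0.0394,0.0066)
F = F_att + ΣF_rep = (-1.2894,2.7566)
p' = p + 1/4·F = (5.6776,-10.3109)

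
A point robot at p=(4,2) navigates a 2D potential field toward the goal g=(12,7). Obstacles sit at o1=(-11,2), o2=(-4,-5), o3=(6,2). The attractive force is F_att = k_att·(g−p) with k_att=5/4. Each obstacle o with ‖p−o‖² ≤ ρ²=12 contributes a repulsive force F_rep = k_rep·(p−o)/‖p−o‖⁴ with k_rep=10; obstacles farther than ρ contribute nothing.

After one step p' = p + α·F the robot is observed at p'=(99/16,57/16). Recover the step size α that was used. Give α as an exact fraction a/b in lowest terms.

α = 1/4

F_att = 5/4·(g−p) = 5/4·(8,5) = (10.0000,6.2500)
o1: d²=225 > ρ²=12 → inactive
o2: d²=113 > ρ²=12 → inactive
o3: d²=4 ≤ ρ²=12; F_rep = 10·(-2,0)/4² = (-1.2500,0.0000)
F = F_att + ΣF_rep = (8.7500,6.2500)
Δp = p'−p = (2.1875,1.5625); α = Δx/Fx = (35/16) / (35/4) = 1/4
check: Δy/Fy = (25/16) / (25/4) = 1/4 ✓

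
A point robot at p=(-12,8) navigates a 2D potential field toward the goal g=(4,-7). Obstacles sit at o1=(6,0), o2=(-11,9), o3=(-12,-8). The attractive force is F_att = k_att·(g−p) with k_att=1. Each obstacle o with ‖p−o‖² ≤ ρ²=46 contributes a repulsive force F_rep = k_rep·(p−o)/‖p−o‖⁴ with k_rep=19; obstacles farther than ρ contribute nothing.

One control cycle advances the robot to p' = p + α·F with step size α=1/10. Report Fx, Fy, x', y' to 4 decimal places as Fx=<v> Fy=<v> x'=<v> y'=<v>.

Fx=11.2500 Fy=-19.7500 x'=-10.8750 y'=6.0250

F_att = 1·(g−p) = 1·(16,-15) = (16.0000,-15.0000)
o1: d²=388 > ρ²=46 → inactive
o2: d²=2 ≤ ρ²=46; F_rep = 19·(-1,-1)/2² = (-4.7500,-4.7500)
o3: d²=256 > ρ²=46 → inactive
F = F_att + ΣF_rep = (11.2500,-19.7500)
p' = p + 1/10·F = (-10.8750,6.0250)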